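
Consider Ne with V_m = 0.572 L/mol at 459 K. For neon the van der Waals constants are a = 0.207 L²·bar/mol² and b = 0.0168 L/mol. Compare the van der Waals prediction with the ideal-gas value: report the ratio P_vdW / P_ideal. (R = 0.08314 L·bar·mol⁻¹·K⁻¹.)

P_vdW / P_ideal ≈ 1.021

Ideal: P_ideal = RT/V_m = (0.08314)(459)/0.572 = 66.7155 bar
vdW: P = RT/(V_m − b) − a/V_m² = 38.1613/0.555200 − 0.207/0.327184 = 68.7343 − 0.632672 = 68.1016 bar
Ratio = 68.1016/66.7155 = 1.021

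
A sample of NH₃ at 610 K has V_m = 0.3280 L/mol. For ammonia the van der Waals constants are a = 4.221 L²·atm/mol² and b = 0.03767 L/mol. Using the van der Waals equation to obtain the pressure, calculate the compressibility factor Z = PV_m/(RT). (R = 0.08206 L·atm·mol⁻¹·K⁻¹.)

P = RT/(V_m − b) − a/V_m² = (0.08206)(610)/(0.3280 − 0.03767) − 4.221/(0.3280)²
  = 50.057/0.29033 − 39.234 = 172.41 − 39.234 = 133.18 atm
Z = PV_m/(RT) = (133.18)(0.3280)/((0.08206)(610)) = 43.683/50.057 = 0.8727

Z ≈ 0.8727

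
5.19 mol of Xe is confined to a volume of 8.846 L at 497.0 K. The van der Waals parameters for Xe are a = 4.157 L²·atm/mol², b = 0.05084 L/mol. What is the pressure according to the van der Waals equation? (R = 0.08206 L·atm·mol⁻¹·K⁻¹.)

P ≈ 23.23 atm

P = nRT/(V − nb) − a n²/V²
nRT/(V − nb) = (5.19)(0.08206)(497.0)/(8.846 − 5.19×0.05084) = 211.67/8.5821 = 24.664 atm
a n²/V² = (4.157)(5.19)²/(8.846)² = 1.4309 atm
P = 24.664 − 1.4309 = 23.23 atm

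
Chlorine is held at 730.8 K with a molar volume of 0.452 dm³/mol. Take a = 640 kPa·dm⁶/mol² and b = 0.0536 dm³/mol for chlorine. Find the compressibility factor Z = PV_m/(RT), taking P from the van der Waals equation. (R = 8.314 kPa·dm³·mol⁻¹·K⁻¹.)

Z ≈ 0.9015

P = RT/(V_m − b) − a/V_m² = (8.314)(730.8)/(0.452 − 0.0536) − 640/(0.452)²
  = 6075.9/0.39840 − 3132.6 = 15251 − 3132.6 = 12118 kPa
Z = PV_m/(RT) = (12118)(0.452)/((8.314)(730.8)) = 5477.3/6075.9 = 0.9015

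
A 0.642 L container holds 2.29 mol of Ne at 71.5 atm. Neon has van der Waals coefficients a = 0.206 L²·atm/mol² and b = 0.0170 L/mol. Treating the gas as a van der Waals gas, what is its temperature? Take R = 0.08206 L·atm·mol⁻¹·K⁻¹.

T ≈ 237.9 K

T = (P + a n²/V²)(V − nb)/(nR)
P + a n²/V² = 71.5 + (0.206)(2.29)²/(0.642)² = 74.121 atm
V − nb = 0.642 − (2.29)(0.0170) = 0.60307 L
T = (74.121)(0.60307)/((2.29)(0.08206)) = 237.9 K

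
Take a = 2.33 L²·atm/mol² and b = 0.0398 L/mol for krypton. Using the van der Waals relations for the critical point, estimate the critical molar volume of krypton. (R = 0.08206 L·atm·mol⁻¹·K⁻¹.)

For a van der Waals gas, V_m,c = 3b.
V_m,c = 3×0.0398 = 0.1194 L/mol

V_m,c ≈ 0.1194 L/mol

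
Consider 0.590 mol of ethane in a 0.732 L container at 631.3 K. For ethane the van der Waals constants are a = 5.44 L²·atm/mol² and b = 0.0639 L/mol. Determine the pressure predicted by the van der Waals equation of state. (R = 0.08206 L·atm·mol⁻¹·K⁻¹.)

P ≈ 40.49 atm

P = nRT/(V − nb) − a n²/V²
nRT/(V − nb) = (0.590)(0.08206)(631.3)/(0.732 − 0.590×0.0639) = 30.565/0.69430 = 44.023 atm
a n²/V² = (5.44)(0.590)²/(0.732)² = 3.5341 atm
P = 44.023 − 3.5341 = 40.49 atm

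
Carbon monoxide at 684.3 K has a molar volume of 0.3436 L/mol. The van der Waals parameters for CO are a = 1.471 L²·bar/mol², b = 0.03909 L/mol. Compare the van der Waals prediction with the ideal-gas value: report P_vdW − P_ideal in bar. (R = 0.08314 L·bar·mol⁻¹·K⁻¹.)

Ideal: P_ideal = RT/V_m = (0.08314)(684.3)/0.3436 = 165.578 bar
vdW: P = RT/(V_m − b) − a/V_m² = 56.8927/0.304510 − 1.471/0.118061 = 186.834 − 12.4597 = 174.374 bar
ΔP = 174.374 − 165.578 = 8.80 bar

ΔP ≈ 8.80 bar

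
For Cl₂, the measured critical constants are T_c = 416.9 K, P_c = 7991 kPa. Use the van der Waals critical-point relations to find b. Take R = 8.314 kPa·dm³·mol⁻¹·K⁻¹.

From T_c = 8a/(27Rb) and P_c = a/(27b²): b = R T_c/(8 P_c).
b = (8.314)(416.9)/(8×7991) = 3466.1/63928 = 0.05422 dm³/mol

b ≈ 0.05422 dm³/mol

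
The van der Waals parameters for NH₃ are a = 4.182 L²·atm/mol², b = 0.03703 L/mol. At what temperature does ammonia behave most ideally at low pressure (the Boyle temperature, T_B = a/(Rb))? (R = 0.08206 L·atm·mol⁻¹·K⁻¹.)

T_B ≈ 1376 K

For a van der Waals gas the second virial coefficient B₂ = b − a/(RT) vanishes at T_B = a/(Rb).
T_B = 4.182/(0.08206×0.03703) = 4.182/0.0030387 = 1376 K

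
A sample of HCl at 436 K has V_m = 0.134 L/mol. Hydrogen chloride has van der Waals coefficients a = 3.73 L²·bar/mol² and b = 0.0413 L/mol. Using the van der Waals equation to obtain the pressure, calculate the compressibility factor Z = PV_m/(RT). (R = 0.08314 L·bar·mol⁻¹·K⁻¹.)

P = RT/(V_m − b) − a/V_m² = (0.08314)(436)/(0.134 − 0.0413) − 3.73/(0.134)²
  = 36.249/0.092700 − 207.73 = 391.04 − 207.73 = 183.31 bar
Z = PV_m/(RT) = (183.31)(0.134)/((0.08314)(436)) = 24.564/36.249 = 0.6776

Z ≈ 0.6776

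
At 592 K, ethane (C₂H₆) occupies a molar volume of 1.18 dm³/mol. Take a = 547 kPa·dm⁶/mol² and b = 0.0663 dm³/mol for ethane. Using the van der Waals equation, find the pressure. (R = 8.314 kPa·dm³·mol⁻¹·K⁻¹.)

P ≈ 4027 kPa

P = RT/(V_m − b) − a/V_m²
RT/(V_m − b) = (8.314)(592)/(1.18 − 0.0663) = 4921.9/1.1137 = 4419.4 kPa
a/V_m² = 547/(1.18)² = 392.85 kPa
P = 4419.4 − 392.85 = 4027 kPa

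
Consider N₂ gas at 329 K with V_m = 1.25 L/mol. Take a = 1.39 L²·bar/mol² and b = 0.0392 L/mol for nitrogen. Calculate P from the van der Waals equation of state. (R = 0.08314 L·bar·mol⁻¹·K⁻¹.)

P ≈ 21.70 bar

P = RT/(V_m − b) − a/V_m²
RT/(V_m − b) = (0.08314)(329)/(1.25 − 0.0392) = 27.353/1.2108 = 22.591 bar
a/V_m² = 1.39/(1.25)² = 0.88960 bar
P = 22.591 − 0.88960 = 21.70 bar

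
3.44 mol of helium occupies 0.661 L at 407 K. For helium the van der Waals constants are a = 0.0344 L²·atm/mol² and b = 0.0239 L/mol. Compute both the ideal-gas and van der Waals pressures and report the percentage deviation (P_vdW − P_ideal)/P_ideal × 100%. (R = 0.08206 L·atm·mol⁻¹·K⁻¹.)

13.67 %

Ideal: P_ideal = nRT/V = (3.44)(0.08206)(407)/0.661 = 173.813 atm
vdW: P = nRT/(V − nb) − a n²/V² = 114.891/0.578784 − 0.407076/0.436921 = 198.504 − 0.931692 = 197.572 atm
% deviation = (197.572 − 173.813)/173.813 × 100% = 13.67%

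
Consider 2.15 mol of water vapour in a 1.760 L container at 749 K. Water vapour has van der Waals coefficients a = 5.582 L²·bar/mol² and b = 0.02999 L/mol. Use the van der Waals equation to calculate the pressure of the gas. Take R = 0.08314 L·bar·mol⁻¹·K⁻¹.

P ≈ 70.63 bar

P = nRT/(V − nb) − a n²/V²
nRT/(V − nb) = (2.15)(0.08314)(749)/(1.760 − 2.15×0.02999) = 133.88/1.6955 = 78.962 bar
a n²/V² = (5.582)(2.15)²/(1.760)² = 8.3299 bar
P = 78.962 − 8.3299 = 70.63 bar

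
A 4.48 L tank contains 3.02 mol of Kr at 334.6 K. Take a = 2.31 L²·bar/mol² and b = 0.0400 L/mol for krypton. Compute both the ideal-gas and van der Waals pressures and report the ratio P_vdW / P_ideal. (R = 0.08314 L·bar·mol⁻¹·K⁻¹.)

Ideal: P_ideal = nRT/V = (3.02)(0.08314)(334.6)/4.48 = 18.7527 bar
vdW: P = nRT/(V − nb) − a n²/V² = 84.0123/4.35920 − 21.0681/20.0704 = 19.2724 − 1.04971 = 18.2227 bar
Ratio = 18.2227/18.7527 = 0.9717

P_vdW / P_ideal ≈ 0.9717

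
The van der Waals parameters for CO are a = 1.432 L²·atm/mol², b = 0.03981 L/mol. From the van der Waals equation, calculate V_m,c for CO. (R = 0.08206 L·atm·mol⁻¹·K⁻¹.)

V_m,c ≈ 0.1194 L/mol

For a van der Waals gas, V_m,c = 3b.
V_m,c = 3×0.03981 = 0.1194 L/mol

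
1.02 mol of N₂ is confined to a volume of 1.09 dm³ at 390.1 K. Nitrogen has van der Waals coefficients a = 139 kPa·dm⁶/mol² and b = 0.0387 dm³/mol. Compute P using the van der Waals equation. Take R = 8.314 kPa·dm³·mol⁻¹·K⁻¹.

P = nRT/(V − nb) − a n²/V²
nRT/(V − nb) = (1.02)(8.314)(390.1)/(1.09 − 1.02×0.0387) = 3308.2/1.0505 = 3149.2 kPa
a n²/V² = (139)(1.02)²/(1.09)² = 121.72 kPa
P = 3149.2 − 121.72 = 3027 kPa

P ≈ 3027 kPa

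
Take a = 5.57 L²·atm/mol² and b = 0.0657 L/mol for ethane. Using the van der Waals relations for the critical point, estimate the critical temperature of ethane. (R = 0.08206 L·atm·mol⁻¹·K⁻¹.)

T_c ≈ 306.1 K

For a van der Waals gas, T_c = 8a/(27Rb).
T_c = 8×5.57/(27×0.08206×0.0657) = 44.560/0.14557 = 306.1 K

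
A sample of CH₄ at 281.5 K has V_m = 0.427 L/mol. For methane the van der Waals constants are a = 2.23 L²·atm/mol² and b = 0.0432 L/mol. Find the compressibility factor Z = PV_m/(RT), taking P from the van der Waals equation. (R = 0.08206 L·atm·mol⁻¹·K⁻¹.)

P = RT/(V_m − b) − a/V_m² = (0.08206)(281.5)/(0.427 − 0.0432) − 2.23/(0.427)²
  = 23.100/0.38380 − 12.231 = 60.188 − 12.231 = 47.957 atm
Z = PV_m/(RT) = (47.957)(0.427)/((0.08206)(281.5)) = 20.478/23.100 = 0.8865

Z ≈ 0.8865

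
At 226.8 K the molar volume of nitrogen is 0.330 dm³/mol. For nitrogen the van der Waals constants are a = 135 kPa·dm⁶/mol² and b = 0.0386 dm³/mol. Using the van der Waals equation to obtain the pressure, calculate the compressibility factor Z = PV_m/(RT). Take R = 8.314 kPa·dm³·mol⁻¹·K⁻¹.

P = RT/(V_m − b) − a/V_m² = (8.314)(226.8)/(0.330 − 0.0386) − 135/(0.330)²
  = 1885.6/0.29140 − 1239.7 = 6470.8 − 1239.7 = 5231.1 kPa
Z = PV_m/(RT) = (5231.1)(0.330)/((8.314)(226.8)) = 1726.3/1885.6 = 0.9155

Z ≈ 0.9155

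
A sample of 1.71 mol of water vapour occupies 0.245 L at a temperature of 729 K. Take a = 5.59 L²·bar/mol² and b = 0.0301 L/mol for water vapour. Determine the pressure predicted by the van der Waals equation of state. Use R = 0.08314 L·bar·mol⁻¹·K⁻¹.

P ≈ 263.2 bar

P = nRT/(V − nb) − a n²/V²
nRT/(V − nb) = (1.71)(0.08314)(729)/(0.245 − 1.71×0.0301) = 103.64/0.19353 = 535.52 bar
a n²/V² = (5.59)(1.71)²/(0.245)² = 272.32 bar
P = 535.52 − 272.32 = 263.2 bar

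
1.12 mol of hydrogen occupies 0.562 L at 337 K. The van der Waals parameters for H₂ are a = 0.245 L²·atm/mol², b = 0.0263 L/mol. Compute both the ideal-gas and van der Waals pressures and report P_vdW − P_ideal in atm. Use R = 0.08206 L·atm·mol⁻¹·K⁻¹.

Ideal: P_ideal = nRT/V = (1.12)(0.08206)(337)/0.562 = 55.1116 atm
vdW: P = nRT/(V − nb) − a n²/V² = 30.9727/0.532544 − 0.307328/0.315844 = 58.1599 − 0.973037 = 57.1869 atm
ΔP = 57.1869 − 55.1116 = 2.075 atm

ΔP ≈ 2.075 atm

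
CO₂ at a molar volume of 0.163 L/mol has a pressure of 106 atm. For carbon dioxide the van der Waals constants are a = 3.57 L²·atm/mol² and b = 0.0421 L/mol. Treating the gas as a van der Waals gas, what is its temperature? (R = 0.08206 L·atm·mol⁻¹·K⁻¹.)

T = (P + a/V_m²)(V_m − b)/R
P + a/V_m² = 106 + 3.57/(0.163)² = 240.37 atm
V_m − b = 0.163 − 0.0421 = 0.12090 L/mol
T = (240.37)(0.12090)/0.08206 = 354.1 K

T ≈ 354.1 K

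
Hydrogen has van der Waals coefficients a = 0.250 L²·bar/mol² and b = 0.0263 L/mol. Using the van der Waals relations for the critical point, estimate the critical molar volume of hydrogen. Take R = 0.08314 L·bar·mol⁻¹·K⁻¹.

For a van der Waals gas, V_m,c = 3b.
V_m,c = 3×0.0263 = 0.07890 L/mol

V_m,c ≈ 0.07890 L/mol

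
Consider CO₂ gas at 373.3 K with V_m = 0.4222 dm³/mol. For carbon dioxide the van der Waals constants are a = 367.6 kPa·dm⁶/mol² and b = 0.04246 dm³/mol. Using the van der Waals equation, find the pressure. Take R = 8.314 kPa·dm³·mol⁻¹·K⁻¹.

P ≈ 6111 kPa

P = RT/(V_m − b) − a/V_m²
RT/(V_m − b) = (8.314)(373.3)/(0.4222 − 0.04246) = 3103.6/0.37974 = 8173.0 kPa
a/V_m² = 367.6/(0.4222)² = 2062.2 kPa
P = 8173.0 − 2062.2 = 6111 kPa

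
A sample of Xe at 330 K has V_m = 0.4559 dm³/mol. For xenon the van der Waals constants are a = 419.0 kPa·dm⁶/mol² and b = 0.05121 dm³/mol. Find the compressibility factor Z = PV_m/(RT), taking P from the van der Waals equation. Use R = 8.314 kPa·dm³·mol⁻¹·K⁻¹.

Z ≈ 0.7916

P = RT/(V_m − b) − a/V_m² = (8.314)(330)/(0.4559 − 0.05121) − 419.0/(0.4559)²
  = 2743.6/0.40469 − 2015.9 = 6779.5 − 2015.9 = 4763.6 kPa
Z = PV_m/(RT) = (4763.6)(0.4559)/((8.314)(330)) = 2171.7/2743.6 = 0.7916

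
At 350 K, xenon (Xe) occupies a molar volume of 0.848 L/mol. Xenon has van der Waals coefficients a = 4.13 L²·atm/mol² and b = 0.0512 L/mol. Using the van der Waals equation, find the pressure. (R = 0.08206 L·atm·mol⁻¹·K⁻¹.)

P ≈ 30.30 atm

P = RT/(V_m − b) − a/V_m²
RT/(V_m − b) = (0.08206)(350)/(0.848 − 0.0512) = 28.721/0.79680 = 36.045 atm
a/V_m² = 4.13/(0.848)² = 5.7433 atm
P = 36.045 − 5.7433 = 30.30 atm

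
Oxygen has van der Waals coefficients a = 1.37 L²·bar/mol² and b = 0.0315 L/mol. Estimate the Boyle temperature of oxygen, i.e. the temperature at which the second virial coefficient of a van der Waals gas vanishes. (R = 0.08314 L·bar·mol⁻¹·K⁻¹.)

T_B ≈ 523.1 K

For a van der Waals gas the second virial coefficient B₂ = b − a/(RT) vanishes at T_B = a/(Rb).
T_B = 1.37/(0.08314×0.0315) = 1.37/0.0026189 = 523.1 K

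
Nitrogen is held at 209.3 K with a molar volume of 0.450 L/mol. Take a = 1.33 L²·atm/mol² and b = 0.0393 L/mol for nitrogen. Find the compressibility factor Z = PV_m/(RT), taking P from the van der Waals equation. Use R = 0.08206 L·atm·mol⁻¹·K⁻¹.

Z ≈ 0.9236

P = RT/(V_m − b) − a/V_m² = (0.08206)(209.3)/(0.450 − 0.0393) − 1.33/(0.450)²
  = 17.175/0.41070 − 6.5679 = 41.819 − 6.5679 = 35.251 atm
Z = PV_m/(RT) = (35.251)(0.450)/((0.08206)(209.3)) = 15.863/17.175 = 0.9236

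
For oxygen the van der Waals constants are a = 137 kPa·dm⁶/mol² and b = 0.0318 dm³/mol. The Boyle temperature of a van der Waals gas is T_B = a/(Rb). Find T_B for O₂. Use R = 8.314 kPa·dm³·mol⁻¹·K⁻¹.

For a van der Waals gas the second virial coefficient B₂ = b − a/(RT) vanishes at T_B = a/(Rb).
T_B = 137/(8.314×0.0318) = 137/0.26439 = 518.2 K

T_B ≈ 518.2 K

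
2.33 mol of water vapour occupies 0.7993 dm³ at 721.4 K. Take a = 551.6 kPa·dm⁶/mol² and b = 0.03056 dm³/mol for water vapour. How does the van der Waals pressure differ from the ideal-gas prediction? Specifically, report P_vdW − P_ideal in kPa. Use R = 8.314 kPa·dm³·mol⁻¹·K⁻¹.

ΔP ≈ -2977 kPa

Ideal: P_ideal = nRT/V = (2.33)(8.314)(721.4)/0.7993 = 17483.7 kPa
vdW: P = nRT/(V − nb) − a n²/V² = 13974.7/0.728095 − 2994.58/0.638880 = 19193.5 − 4687.23 = 14506.3 kPa
ΔP = 14506.3 − 17483.7 = -2977 kPa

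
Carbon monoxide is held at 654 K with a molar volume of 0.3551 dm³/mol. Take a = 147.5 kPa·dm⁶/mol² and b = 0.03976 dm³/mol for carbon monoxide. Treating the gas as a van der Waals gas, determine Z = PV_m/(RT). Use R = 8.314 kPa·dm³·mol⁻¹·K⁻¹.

Z ≈ 1.050

P = RT/(V_m − b) − a/V_m² = (8.314)(654)/(0.3551 − 0.03976) − 147.5/(0.3551)²
  = 5437.4/0.31534 − 1169.7 = 17243 − 1169.7 = 16073 kPa
Z = PV_m/(RT) = (16073)(0.3551)/((8.314)(654)) = 5707.5/5437.4 = 1.050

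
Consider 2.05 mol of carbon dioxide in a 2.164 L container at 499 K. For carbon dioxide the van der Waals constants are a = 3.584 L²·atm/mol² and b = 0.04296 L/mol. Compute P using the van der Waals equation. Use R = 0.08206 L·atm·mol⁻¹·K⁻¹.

P = nRT/(V − nb) − a n²/V²
nRT/(V − nb) = (2.05)(0.08206)(499)/(2.164 − 2.05×0.04296) = 83.943/2.0759 = 40.437 atm
a n²/V² = (3.584)(2.05)²/(2.164)² = 3.2163 atm
P = 40.437 − 3.2163 = 37.22 atm

P ≈ 37.22 atm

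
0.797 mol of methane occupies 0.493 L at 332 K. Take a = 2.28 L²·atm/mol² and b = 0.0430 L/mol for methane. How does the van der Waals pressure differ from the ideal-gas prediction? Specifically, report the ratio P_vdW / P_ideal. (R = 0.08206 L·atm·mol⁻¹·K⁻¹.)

Ideal: P_ideal = nRT/V = (0.797)(0.08206)(332)/0.493 = 44.0434 atm
vdW: P = nRT/(V − nb) − a n²/V² = 21.7134/0.458729 − 1.44828/0.243049 = 47.3338 − 5.95880 = 41.3750 atm
Ratio = 41.3750/44.0434 = 0.9394

P_vdW / P_ideal ≈ 0.9394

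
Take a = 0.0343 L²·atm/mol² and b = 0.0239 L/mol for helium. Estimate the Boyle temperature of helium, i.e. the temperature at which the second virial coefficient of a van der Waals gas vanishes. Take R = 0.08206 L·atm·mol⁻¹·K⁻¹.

For a van der Waals gas the second virial coefficient B₂ = b − a/(RT) vanishes at T_B = a/(Rb).
T_B = 0.0343/(0.08206×0.0239) = 0.0343/0.0019612 = 17.49 K

T_B ≈ 17.49 K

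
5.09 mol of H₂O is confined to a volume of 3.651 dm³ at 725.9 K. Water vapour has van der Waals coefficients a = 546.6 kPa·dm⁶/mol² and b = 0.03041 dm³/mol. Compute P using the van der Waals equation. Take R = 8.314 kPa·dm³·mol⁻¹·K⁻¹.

P = nRT/(V − nb) − a n²/V²
nRT/(V − nb) = (5.09)(8.314)(725.9)/(3.651 − 5.09×0.03041) = 30719/3.4962 = 8786.4 kPa
a n²/V² = (546.6)(5.09)²/(3.651)² = 1062.4 kPa
P = 8786.4 − 1062.4 = 7724 kPa

P ≈ 7724 kPa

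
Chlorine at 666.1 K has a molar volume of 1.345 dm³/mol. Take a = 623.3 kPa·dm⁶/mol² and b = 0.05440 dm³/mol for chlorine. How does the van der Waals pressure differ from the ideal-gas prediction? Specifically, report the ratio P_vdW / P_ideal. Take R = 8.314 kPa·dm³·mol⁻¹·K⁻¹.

Ideal: P_ideal = RT/V_m = (8.314)(666.1)/1.345 = 4117.44 kPa
vdW: P = RT/(V_m − b) − a/V_m² = 5537.96/1.29060 − 623.3/1.80903 = 4291.00 − 344.549 = 3946.45 kPa
Ratio = 3946.45/4117.44 = 0.9585

P_vdW / P_ideal ≈ 0.9585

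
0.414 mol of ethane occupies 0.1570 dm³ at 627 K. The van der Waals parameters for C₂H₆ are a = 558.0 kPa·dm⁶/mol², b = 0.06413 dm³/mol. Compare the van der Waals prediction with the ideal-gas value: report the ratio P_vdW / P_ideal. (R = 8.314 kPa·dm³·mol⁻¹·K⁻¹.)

Ideal: P_ideal = nRT/V = (0.414)(8.314)(627)/0.1570 = 13746.1 kPa
vdW: P = nRT/(V − nb) − a n²/V² = 2158.13/0.130450 − 95.6390/0.0246490 = 16543.7 − 3880.04 = 12663.7 kPa
Ratio = 12663.7/13746.1 = 0.9213

P_vdW / P_ideal ≈ 0.9213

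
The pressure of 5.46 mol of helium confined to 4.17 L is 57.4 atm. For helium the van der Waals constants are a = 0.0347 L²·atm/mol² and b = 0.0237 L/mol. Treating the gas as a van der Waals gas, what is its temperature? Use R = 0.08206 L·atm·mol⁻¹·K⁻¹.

T ≈ 518.2 K

T = (P + a n²/V²)(V − nb)/(nR)
P + a n²/V² = 57.4 + (0.0347)(5.46)²/(4.17)² = 57.459 atm
V − nb = 4.17 − (5.46)(0.0237) = 4.0406 L
T = (57.459)(4.0406)/((5.46)(0.08206)) = 518.2 K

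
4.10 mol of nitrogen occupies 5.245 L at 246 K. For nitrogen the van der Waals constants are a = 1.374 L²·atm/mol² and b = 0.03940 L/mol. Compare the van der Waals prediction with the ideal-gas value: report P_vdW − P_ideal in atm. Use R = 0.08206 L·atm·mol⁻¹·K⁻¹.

ΔP ≈ -0.338 atm

Ideal: P_ideal = nRT/V = (4.10)(0.08206)(246)/5.245 = 15.7799 atm
vdW: P = nRT/(V − nb) − a n²/V² = 82.7657/5.08346 − 23.0969/27.5100 = 16.2814 − 0.839582 = 15.4418 atm
ΔP = 15.4418 − 15.7799 = -0.338 atm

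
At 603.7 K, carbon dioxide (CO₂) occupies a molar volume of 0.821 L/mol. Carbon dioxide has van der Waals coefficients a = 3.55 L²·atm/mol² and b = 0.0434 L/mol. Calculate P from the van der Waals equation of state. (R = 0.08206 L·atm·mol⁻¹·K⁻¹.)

P ≈ 58.44 atm

P = RT/(V_m − b) − a/V_m²
RT/(V_m − b) = (0.08206)(603.7)/(0.821 − 0.0434) = 49.540/0.77760 = 63.709 atm
a/V_m² = 3.55/(0.821)² = 5.2667 atm
P = 63.709 − 5.2667 = 58.44 atm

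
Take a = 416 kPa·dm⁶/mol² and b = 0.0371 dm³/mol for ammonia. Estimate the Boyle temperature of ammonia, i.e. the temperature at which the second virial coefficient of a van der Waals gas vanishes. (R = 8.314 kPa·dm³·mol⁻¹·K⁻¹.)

For a van der Waals gas the second virial coefficient B₂ = b − a/(RT) vanishes at T_B = a/(Rb).
T_B = 416/(8.314×0.0371) = 416/0.30845 = 1349 K

T_B ≈ 1349 K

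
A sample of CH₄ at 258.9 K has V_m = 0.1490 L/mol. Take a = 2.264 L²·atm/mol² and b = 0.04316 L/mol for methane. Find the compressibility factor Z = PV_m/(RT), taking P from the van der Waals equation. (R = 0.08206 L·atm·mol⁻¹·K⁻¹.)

Z ≈ 0.6926

P = RT/(V_m − b) − a/V_m² = (0.08206)(258.9)/(0.1490 − 0.04316) − 2.264/(0.1490)²
  = 21.245/0.10584 − 101.98 = 200.73 − 101.98 = 98.75 atm
Z = PV_m/(RT) = (98.75)(0.1490)/((0.08206)(258.9)) = 14.714/21.245 = 0.6926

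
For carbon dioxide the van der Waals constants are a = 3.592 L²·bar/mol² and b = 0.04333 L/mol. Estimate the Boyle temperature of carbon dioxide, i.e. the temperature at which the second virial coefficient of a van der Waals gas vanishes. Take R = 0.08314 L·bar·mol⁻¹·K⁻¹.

T_B ≈ 997.1 K

For a van der Waals gas the second virial coefficient B₂ = b − a/(RT) vanishes at T_B = a/(Rb).
T_B = 3.592/(0.08314×0.04333) = 3.592/0.0036025 = 997.1 K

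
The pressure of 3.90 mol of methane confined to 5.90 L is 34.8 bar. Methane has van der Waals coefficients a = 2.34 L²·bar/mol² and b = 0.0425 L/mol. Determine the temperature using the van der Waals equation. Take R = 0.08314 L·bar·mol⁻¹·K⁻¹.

T ≈ 633.5 K

T = (P + a n²/V²)(V − nb)/(nR)
P + a n²/V² = 34.8 + (2.34)(3.90)²/(5.90)² = 35.822 bar
V − nb = 5.90 − (3.90)(0.0425) = 5.7343 L
T = (35.822)(5.7343)/((3.90)(0.08314)) = 633.5 K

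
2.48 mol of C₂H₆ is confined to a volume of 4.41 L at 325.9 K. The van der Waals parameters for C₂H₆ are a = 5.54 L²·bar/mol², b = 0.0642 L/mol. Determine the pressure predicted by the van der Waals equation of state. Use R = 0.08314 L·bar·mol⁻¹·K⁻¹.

P = nRT/(V − nb) − a n²/V²
nRT/(V − nb) = (2.48)(0.08314)(325.9)/(4.41 − 2.48×0.0642) = 67.196/4.2508 = 15.808 bar
a n²/V² = (5.54)(2.48)²/(4.41)² = 1.7520 bar
P = 15.808 − 1.7520 = 14.06 bar

P ≈ 14.06 bar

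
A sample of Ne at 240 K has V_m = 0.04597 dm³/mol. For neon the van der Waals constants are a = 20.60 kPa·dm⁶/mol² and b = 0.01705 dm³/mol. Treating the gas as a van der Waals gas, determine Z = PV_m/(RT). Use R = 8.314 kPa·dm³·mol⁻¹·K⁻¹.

P = RT/(V_m − b) − a/V_m² = (8.314)(240)/(0.04597 − 0.01705) − 20.60/(0.04597)²
  = 1995.4/0.028920 − 9748.1 = 68997 − 9748.1 = 59249 kPa
Z = PV_m/(RT) = (59249)(0.04597)/((8.314)(240)) = 2723.7/1995.4 = 1.365

Z ≈ 1.365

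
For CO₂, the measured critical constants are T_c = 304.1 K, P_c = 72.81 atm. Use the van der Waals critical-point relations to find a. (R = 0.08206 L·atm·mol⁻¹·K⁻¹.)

From T_c = 8a/(27Rb) and P_c = a/(27b²): a = 27 R² T_c²/(64 P_c).
a = 27×(0.08206)²×(304.1)²/(64×72.81) = 16814/4659.8 = 3.608 L²·atm/mol²

a ≈ 3.608 L²·atm/mol²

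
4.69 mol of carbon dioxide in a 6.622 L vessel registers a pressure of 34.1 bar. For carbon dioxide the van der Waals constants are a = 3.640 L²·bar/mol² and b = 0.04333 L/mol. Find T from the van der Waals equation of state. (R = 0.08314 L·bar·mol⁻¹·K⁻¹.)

T = (P + a n²/V²)(V − nb)/(nR)
P + a n²/V² = 34.1 + (3.640)(4.69)²/(6.622)² = 35.926 bar
V − nb = 6.622 − (4.69)(0.04333) = 6.4188 L
T = (35.926)(6.4188)/((4.69)(0.08314)) = 591.4 K

T ≈ 591.4 K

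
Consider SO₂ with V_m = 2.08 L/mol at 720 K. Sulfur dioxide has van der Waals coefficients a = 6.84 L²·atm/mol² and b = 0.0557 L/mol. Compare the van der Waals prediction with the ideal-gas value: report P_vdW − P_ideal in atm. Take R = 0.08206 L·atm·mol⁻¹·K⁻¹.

ΔP ≈ -0.799 atm

Ideal: P_ideal = RT/V_m = (0.08206)(720)/2.08 = 28.4054 atm
vdW: P = RT/(V_m − b) − a/V_m² = 59.0832/2.02430 − 6.84/4.32640 = 29.1870 − 1.58099 = 27.6060 atm
ΔP = 27.6060 − 28.4054 = -0.799 atm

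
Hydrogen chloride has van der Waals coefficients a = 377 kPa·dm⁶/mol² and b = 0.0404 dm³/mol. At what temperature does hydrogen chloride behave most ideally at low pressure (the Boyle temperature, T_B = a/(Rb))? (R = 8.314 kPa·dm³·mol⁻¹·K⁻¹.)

T_B ≈ 1122 K

For a van der Waals gas the second virial coefficient B₂ = b − a/(RT) vanishes at T_B = a/(Rb).
T_B = 377/(8.314×0.0404) = 377/0.33589 = 1122 K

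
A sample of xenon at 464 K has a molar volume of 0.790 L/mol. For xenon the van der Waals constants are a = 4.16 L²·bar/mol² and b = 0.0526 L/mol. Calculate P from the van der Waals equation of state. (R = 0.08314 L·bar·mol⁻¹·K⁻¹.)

P = RT/(V_m − b) − a/V_m²
RT/(V_m − b) = (0.08314)(464)/(0.790 − 0.0526) = 38.577/0.73740 = 52.315 bar
a/V_m² = 4.16/(0.790)² = 6.6656 bar
P = 52.315 − 6.6656 = 45.65 bar

P ≈ 45.65 bar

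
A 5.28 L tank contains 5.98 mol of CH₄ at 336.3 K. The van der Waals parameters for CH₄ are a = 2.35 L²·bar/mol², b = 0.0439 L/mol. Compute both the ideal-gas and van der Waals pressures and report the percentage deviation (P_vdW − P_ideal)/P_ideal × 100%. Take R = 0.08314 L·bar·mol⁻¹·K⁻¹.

Ideal: P_ideal = nRT/V = (5.98)(0.08314)(336.3)/5.28 = 31.6668 bar
vdW: P = nRT/(V − nb) − a n²/V² = 167.201/5.01748 − 84.0369/27.8784 = 33.3237 − 3.01441 = 30.3093 bar
% deviation = (30.3093 − 31.6668)/31.6668 × 100% = -4.29%

-4.29 %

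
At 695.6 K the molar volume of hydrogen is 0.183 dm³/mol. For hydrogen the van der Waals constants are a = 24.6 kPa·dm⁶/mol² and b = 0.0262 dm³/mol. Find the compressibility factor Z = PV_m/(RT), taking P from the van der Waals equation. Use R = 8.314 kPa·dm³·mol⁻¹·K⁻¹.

P = RT/(V_m − b) − a/V_m² = (8.314)(695.6)/(0.183 − 0.0262) − 24.6/(0.183)²
  = 5783.2/0.15680 − 734.57 = 36883 − 734.57 = 36148 kPa
Z = PV_m/(RT) = (36148)(0.183)/((8.314)(695.6)) = 6615.1/5783.2 = 1.144

Z ≈ 1.144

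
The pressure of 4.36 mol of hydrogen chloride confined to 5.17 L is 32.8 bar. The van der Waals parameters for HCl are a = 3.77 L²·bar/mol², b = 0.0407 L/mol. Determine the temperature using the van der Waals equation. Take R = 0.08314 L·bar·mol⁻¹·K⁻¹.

T = (P + a n²/V²)(V − nb)/(nR)
P + a n²/V² = 32.8 + (3.77)(4.36)²/(5.17)² = 35.481 bar
V − nb = 5.17 − (4.36)(0.0407) = 4.9925 L
T = (35.481)(4.9925)/((4.36)(0.08314)) = 488.7 K

T ≈ 488.7 K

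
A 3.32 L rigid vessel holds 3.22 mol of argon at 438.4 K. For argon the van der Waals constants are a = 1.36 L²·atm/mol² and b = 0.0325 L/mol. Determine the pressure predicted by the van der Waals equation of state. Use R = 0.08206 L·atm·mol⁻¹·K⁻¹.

P = nRT/(V − nb) − a n²/V²
nRT/(V − nb) = (3.22)(0.08206)(438.4)/(3.32 − 3.22×0.0325) = 115.84/3.2154 = 36.027 atm
a n²/V² = (1.36)(3.22)²/(3.32)² = 1.2793 atm
P = 36.027 − 1.2793 = 34.75 atm

P ≈ 34.75 atm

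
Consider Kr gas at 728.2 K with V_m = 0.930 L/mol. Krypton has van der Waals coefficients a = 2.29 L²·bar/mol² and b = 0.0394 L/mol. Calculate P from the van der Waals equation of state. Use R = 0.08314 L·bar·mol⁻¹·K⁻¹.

P ≈ 65.33 bar

P = RT/(V_m − b) − a/V_m²
RT/(V_m − b) = (0.08314)(728.2)/(0.930 − 0.0394) = 60.543/0.89060 = 67.980 bar
a/V_m² = 2.29/(0.930)² = 2.6477 bar
P = 67.980 − 2.6477 = 65.33 bar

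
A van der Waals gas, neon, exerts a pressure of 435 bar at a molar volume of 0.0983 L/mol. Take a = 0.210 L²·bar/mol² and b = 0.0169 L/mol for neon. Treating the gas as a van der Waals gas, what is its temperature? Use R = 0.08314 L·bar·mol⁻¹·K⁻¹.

T = (P + a/V_m²)(V_m − b)/R
P + a/V_m² = 435 + 0.210/(0.0983)² = 456.73 bar
V_m − b = 0.0983 − 0.0169 = 0.081400 L/mol
T = (456.73)(0.081400)/0.08314 = 447.2 K

T ≈ 447.2 K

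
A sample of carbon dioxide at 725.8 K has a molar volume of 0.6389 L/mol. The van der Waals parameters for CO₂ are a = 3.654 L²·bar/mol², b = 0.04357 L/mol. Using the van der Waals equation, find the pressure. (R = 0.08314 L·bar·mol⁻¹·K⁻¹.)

P ≈ 92.41 bar

P = RT/(V_m − b) − a/V_m²
RT/(V_m − b) = (0.08314)(725.8)/(0.6389 − 0.04357) = 60.343/0.59533 = 101.36 bar
a/V_m² = 3.654/(0.6389)² = 8.9516 bar
P = 101.36 − 8.9516 = 92.41 bar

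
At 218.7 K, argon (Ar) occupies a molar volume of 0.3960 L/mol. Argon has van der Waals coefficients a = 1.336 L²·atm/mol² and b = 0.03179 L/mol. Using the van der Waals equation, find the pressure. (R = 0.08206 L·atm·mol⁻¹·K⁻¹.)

P ≈ 40.76 atm

P = RT/(V_m − b) − a/V_m²
RT/(V_m − b) = (0.08206)(218.7)/(0.3960 − 0.03179) = 17.947/0.36421 = 49.277 atm
a/V_m² = 1.336/(0.3960)² = 8.5195 atm
P = 49.277 − 8.5195 = 40.76 atm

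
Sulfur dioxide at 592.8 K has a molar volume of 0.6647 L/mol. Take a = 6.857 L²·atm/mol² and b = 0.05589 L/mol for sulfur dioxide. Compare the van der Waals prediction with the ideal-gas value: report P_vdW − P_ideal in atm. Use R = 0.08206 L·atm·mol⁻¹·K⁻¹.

Ideal: P_ideal = RT/V_m = (0.08206)(592.8)/0.6647 = 73.1836 atm
vdW: P = RT/(V_m − b) − a/V_m² = 48.6452/0.608810 − 6.857/0.441826 = 79.9021 − 15.5197 = 64.3824 atm
ΔP = 64.3824 − 73.1836 = -8.801 atm

ΔP ≈ -8.801 atm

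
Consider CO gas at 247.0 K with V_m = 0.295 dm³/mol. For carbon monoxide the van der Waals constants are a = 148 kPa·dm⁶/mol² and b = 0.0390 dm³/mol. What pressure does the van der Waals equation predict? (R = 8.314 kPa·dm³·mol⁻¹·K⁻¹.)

P = RT/(V_m − b) − a/V_m²
RT/(V_m − b) = (8.314)(247.0)/(0.295 − 0.0390) = 2053.6/0.25600 = 8021.9 kPa
a/V_m² = 148/(0.295)² = 1700.7 kPa
P = 8021.9 − 1700.7 = 6321 kPa

P ≈ 6321 kPa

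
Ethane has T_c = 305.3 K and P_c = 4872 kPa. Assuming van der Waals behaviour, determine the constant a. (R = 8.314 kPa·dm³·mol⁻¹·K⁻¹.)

From T_c = 8a/(27Rb) and P_c = a/(27b²): a = 27 R² T_c²/(64 P_c).
a = 27×(8.314)²×(305.3)²/(64×4872) = 173955199/311808 = 557.9 kPa·dm⁶/mol²

a ≈ 557.9 kPa·dm⁶/mol²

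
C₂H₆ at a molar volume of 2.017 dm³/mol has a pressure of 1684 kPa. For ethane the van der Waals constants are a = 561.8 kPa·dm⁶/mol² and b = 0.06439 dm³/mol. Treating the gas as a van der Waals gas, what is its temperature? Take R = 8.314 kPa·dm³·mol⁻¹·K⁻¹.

T = (P + a/V_m²)(V_m − b)/R
P + a/V_m² = 1684 + 561.8/(2.017)² = 1822.1 kPa
V_m − b = 2.017 − 0.06439 = 1.9526 dm³/mol
T = (1822.1)(1.9526)/8.314 = 427.9 K

T ≈ 427.9 K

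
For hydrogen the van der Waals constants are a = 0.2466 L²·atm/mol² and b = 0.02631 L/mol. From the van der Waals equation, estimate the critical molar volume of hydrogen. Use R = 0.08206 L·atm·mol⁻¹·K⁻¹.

V_m,c ≈ 0.07893 L/mol

For a van der Waals gas, V_m,c = 3b.
V_m,c = 3×0.02631 = 0.07893 L/mol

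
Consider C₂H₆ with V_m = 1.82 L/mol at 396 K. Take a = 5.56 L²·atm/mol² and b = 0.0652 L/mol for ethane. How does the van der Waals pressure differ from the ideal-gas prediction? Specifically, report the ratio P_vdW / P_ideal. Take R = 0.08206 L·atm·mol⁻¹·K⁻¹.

P_vdW / P_ideal ≈ 0.9431

Ideal: P_ideal = RT/V_m = (0.08206)(396)/1.82 = 17.8548 atm
vdW: P = RT/(V_m − b) − a/V_m² = 32.4958/1.75480 − 5.56/3.31240 = 18.5182 − 1.67854 = 16.8397 atm
Ratio = 16.8397/17.8548 = 0.9431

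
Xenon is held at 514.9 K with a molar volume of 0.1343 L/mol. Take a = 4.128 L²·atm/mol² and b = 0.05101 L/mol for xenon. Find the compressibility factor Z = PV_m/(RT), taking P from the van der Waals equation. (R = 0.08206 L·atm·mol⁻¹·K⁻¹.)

P = RT/(V_m − b) − a/V_m² = (0.08206)(514.9)/(0.1343 − 0.05101) − 4.128/(0.1343)²
  = 42.253/0.083290 − 228.87 = 507.30 − 228.87 = 278.43 atm
Z = PV_m/(RT) = (278.43)(0.1343)/((0.08206)(514.9)) = 37.393/42.253 = 0.8850

Z ≈ 0.8850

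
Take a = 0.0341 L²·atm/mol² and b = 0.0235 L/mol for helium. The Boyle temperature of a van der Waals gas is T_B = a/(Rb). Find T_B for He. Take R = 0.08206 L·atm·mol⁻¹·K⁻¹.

T_B ≈ 17.68 K

For a van der Waals gas the second virial coefficient B₂ = b − a/(RT) vanishes at T_B = a/(Rb).
T_B = 0.0341/(0.08206×0.0235) = 0.0341/0.0019284 = 17.68 K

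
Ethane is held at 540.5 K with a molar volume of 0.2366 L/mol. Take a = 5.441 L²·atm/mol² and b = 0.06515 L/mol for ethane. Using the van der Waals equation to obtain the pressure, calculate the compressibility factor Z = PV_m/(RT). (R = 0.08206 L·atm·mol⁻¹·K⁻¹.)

Z ≈ 0.8615

P = RT/(V_m − b) − a/V_m² = (0.08206)(540.5)/(0.2366 − 0.06515) − 5.441/(0.2366)²
  = 44.353/0.17145 − 97.196 = 258.69 − 97.196 = 161.49 atm
Z = PV_m/(RT) = (161.49)(0.2366)/((0.08206)(540.5)) = 38.209/44.353 = 0.8615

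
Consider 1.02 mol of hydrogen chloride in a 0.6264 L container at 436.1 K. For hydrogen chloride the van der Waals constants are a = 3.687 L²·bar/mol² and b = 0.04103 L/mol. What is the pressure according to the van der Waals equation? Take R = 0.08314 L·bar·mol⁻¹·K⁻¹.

P ≈ 53.49 bar

P = nRT/(V − nb) − a n²/V²
nRT/(V − nb) = (1.02)(0.08314)(436.1)/(0.6264 − 1.02×0.04103) = 36.983/0.58455 = 63.267 bar
a n²/V² = (3.687)(1.02)²/(0.6264)² = 9.7762 bar
P = 63.267 − 9.7762 = 53.49 bar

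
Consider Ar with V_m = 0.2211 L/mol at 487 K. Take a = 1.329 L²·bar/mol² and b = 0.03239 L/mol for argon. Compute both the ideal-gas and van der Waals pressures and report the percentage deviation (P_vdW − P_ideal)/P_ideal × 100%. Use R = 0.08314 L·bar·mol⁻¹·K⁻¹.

Ideal: P_ideal = RT/V_m = (0.08314)(487)/0.2211 = 183.126 bar
vdW: P = RT/(V_m − b) − a/V_m² = 40.4892/0.188710 − 1.329/0.0488852 = 214.558 − 27.1861 = 187.372 bar
% deviation = (187.372 − 183.126)/183.126 × 100% = 2.32%

2.32 %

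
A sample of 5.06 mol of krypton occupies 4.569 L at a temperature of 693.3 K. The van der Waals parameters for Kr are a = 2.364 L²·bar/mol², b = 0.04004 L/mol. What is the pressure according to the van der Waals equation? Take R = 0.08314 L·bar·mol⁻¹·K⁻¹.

P ≈ 63.90 bar

P = nRT/(V − nb) − a n²/V²
nRT/(V − nb) = (5.06)(0.08314)(693.3)/(4.569 − 5.06×0.04004) = 291.66/4.3664 = 66.796 bar
a n²/V² = (2.364)(5.06)²/(4.569)² = 2.8994 bar
P = 66.796 − 2.8994 = 63.90 bar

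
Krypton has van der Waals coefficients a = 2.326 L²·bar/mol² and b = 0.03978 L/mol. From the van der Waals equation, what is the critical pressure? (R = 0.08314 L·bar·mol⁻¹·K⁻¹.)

P_c ≈ 54.44 bar

For a van der Waals gas, P_c = a/(27b²).
P_c = 2.326/(27×(0.03978)²) = 2.326/0.042726 = 54.44 bar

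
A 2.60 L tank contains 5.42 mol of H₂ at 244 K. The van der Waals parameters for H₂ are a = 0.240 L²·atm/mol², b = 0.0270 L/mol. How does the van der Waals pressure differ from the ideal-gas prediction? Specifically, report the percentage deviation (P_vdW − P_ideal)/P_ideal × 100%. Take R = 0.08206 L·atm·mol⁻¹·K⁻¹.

3.47 %

Ideal: P_ideal = nRT/V = (5.42)(0.08206)(244)/2.60 = 41.7395 atm
vdW: P = nRT/(V − nb) − a n²/V² = 108.523/2.45366 − 7.05034/6.76000 = 44.2290 − 1.04295 = 43.1861 atm
% deviation = (43.1861 − 41.7395)/41.7395 × 100% = 3.47%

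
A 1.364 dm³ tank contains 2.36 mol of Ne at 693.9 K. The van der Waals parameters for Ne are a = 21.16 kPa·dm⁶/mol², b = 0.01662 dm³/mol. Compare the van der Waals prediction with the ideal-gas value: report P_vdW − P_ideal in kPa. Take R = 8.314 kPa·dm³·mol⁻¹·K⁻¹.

ΔP ≈ 232 kPa

Ideal: P_ideal = nRT/V = (2.36)(8.314)(693.9)/1.364 = 9981.70 kPa
vdW: P = nRT/(V − nb) − a n²/V² = 13615.0/1.32478 − 117.853/1.86050 = 10277.2 − 63.3448 = 10213.9 kPa
ΔP = 10213.9 − 9981.70 = 232 kPa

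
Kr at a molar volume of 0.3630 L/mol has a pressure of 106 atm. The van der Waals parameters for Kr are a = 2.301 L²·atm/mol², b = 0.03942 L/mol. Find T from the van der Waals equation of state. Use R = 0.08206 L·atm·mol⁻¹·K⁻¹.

T ≈ 486.8 K

T = (P + a/V_m²)(V_m − b)/R
P + a/V_m² = 106 + 2.301/(0.3630)² = 123.46 atm
V_m − b = 0.3630 − 0.03942 = 0.32358 L/mol
T = (123.46)(0.32358)/0.08206 = 486.8 K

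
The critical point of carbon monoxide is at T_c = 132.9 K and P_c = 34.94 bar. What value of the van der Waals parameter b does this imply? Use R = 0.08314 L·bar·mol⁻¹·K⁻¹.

b ≈ 0.03953 L/mol

From T_c = 8a/(27Rb) and P_c = a/(27b²): b = R T_c/(8 P_c).
b = (0.08314)(132.9)/(8×34.94) = 11.049/279.52 = 0.03953 L/mol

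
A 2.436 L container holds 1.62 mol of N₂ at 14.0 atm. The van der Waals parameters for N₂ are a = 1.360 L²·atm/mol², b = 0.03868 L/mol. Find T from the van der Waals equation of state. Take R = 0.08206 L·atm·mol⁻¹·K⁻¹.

T = (P + a n²/V²)(V − nb)/(nR)
P + a n²/V² = 14.0 + (1.360)(1.62)²/(2.436)² = 14.601 atm
V − nb = 2.436 − (1.62)(0.03868) = 2.3733 L
T = (14.601)(2.3733)/((1.62)(0.08206)) = 260.7 K

T ≈ 260.7 K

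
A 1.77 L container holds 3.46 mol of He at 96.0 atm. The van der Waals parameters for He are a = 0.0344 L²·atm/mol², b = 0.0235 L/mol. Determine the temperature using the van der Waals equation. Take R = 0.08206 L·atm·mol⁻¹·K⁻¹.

T = (P + a n²/V²)(V − nb)/(nR)
P + a n²/V² = 96.0 + (0.0344)(3.46)²/(1.77)² = 96.131 atm
V − nb = 1.77 − (3.46)(0.0235) = 1.6887 L
T = (96.131)(1.6887)/((3.46)(0.08206)) = 571.8 K

T ≈ 571.8 K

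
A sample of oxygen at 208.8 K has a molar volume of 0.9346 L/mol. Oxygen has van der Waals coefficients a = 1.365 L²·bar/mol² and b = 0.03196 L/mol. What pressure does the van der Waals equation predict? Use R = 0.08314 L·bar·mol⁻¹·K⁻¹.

P ≈ 17.67 bar

P = RT/(V_m − b) − a/V_m²
RT/(V_m − b) = (0.08314)(208.8)/(0.9346 − 0.03196) = 17.360/0.90264 = 19.232 bar
a/V_m² = 1.365/(0.9346)² = 1.5627 bar
P = 19.232 − 1.5627 = 17.67 bar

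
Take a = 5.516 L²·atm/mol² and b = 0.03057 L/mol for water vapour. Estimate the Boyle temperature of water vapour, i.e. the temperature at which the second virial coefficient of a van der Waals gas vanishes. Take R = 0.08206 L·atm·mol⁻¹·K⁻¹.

For a van der Waals gas the second virial coefficient B₂ = b − a/(RT) vanishes at T_B = a/(Rb).
T_B = 5.516/(0.08206×0.03057) = 5.516/0.0025086 = 2199 K

T_B ≈ 2199 K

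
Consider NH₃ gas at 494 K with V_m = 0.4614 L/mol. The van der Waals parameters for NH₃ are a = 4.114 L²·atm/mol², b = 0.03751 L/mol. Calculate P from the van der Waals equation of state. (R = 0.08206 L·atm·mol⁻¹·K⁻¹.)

P ≈ 76.31 atm

P = RT/(V_m − b) − a/V_m²
RT/(V_m − b) = (0.08206)(494)/(0.4614 − 0.03751) = 40.538/0.42389 = 95.633 atm
a/V_m² = 4.114/(0.4614)² = 19.325 atm
P = 95.633 − 19.325 = 76.31 atm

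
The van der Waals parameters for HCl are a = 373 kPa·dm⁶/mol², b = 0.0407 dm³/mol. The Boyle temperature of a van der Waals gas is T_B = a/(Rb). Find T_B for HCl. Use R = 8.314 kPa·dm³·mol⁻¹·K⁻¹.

T_B ≈ 1102 K

For a van der Waals gas the second virial coefficient B₂ = b − a/(RT) vanishes at T_B = a/(Rb).
T_B = 373/(8.314×0.0407) = 373/0.33838 = 1102 K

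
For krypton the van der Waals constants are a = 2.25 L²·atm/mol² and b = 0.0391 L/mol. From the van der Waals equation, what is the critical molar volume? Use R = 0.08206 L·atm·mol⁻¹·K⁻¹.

V_m,c ≈ 0.1173 L/mol

For a van der Waals gas, V_m,c = 3b.
V_m,c = 3×0.0391 = 0.1173 L/mol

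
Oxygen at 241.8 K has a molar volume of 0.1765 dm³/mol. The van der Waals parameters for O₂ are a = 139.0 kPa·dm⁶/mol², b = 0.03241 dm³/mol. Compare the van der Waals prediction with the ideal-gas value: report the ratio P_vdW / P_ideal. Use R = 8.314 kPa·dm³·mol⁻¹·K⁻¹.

Ideal: P_ideal = RT/V_m = (8.314)(241.8)/0.1765 = 11389.9 kPa
vdW: P = RT/(V_m − b) − a/V_m² = 2010.33/0.144090 − 139.0/0.0311523 = 13951.9 − 4461.95 = 9490.0 kPa
Ratio = 9490.0/11389.9 = 0.8332

P_vdW / P_ideal ≈ 0.8332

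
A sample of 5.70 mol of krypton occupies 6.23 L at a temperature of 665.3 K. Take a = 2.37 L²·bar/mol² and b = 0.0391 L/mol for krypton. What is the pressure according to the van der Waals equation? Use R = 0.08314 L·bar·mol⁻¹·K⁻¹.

P ≈ 50.50 bar

P = nRT/(V − nb) − a n²/V²
nRT/(V − nb) = (5.70)(0.08314)(665.3)/(6.23 − 5.70×0.0391) = 315.28/6.0071 = 52.485 bar
a n²/V² = (2.37)(5.70)²/(6.23)² = 1.9839 bar
P = 52.485 − 1.9839 = 50.50 bar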